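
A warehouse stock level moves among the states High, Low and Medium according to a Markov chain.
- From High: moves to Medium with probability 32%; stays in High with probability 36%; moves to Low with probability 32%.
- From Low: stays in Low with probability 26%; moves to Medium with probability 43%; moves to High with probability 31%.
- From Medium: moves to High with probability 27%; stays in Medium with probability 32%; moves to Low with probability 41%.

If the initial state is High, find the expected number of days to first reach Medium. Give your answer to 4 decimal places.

2.8312

Let t(s) be the expected number of days to first reach Medium from state s, with t(Medium) = 0. Conditioning on the first day:
t(High) = 1 + 0.36·t(High) + 0.32·t(Low)
t(Low) = 1 + 0.31·t(High) + 0.26·t(Low)
Solving: t(High) = 2.8312, t(Low) = 2.5374.
Expected days from High to Medium: 2.8312.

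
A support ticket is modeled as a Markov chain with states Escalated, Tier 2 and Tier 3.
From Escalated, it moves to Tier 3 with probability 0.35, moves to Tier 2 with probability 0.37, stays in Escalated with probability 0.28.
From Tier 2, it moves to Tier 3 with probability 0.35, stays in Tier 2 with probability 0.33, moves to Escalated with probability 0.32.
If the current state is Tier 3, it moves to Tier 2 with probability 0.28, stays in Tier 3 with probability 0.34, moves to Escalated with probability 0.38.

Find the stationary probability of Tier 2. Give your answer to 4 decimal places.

Let the stationary distribution be π with π = πP and π_1 + π_2 + π_3 = 1.
π_1 = 0.28·π_1 + 0.32·π_2 + 0.38·π_3
π_2 = 0.37·π_1 + 0.33·π_2 + 0.28·π_3
Solving with the normalization constraint gives π = (0.3277, 0.3258, 0.3465).
So the stationary probability of Tier 2 is 0.3258.

0.3258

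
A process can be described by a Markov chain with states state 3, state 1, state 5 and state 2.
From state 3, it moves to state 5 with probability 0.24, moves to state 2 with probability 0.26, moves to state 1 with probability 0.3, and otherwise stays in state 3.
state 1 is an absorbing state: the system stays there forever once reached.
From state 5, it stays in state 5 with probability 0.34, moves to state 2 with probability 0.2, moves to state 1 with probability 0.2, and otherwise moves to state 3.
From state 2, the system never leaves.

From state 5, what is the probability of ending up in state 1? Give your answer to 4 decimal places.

Let h(s) be the probability of absorption at state 1 starting from transient state s. Then h(state 1) = 1 and h(state 2) = 0. By first-step analysis:
h(state 3) = 0.2·h(state 3) + 0.3·1 + 0.24·h(state 5) + 0.26·0
h(state 5) = 0.26·h(state 3) + 0.2·1 + 0.34·h(state 5) + 0.2·0
Solving: h(state 3) = 0.5284, h(state 5) = 0.5112.
Starting from state 5, the probability is 0.5112.

0.5112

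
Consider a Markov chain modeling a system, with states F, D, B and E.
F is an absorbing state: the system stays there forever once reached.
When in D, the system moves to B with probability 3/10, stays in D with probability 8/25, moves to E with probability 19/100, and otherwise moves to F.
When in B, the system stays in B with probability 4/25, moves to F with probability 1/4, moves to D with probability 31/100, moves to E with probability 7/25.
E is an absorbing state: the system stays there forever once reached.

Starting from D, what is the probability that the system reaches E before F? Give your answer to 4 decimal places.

Let h(s) be the probability of absorption at E starting from transient state s. Then h(E) = 1 and h(F) = 0. By first-step analysis:
h(D) = 0.19·0 + 0.32·h(D) + 0.3·h(B) + 0.19·1
h(B) = 0.25·0 + 0.31·h(D) + 0.16·h(B) + 0.28·1
Solving: h(D) = 0.5094, h(B) = 0.5213.
Starting from D, the probability is 0.5094.

0.5094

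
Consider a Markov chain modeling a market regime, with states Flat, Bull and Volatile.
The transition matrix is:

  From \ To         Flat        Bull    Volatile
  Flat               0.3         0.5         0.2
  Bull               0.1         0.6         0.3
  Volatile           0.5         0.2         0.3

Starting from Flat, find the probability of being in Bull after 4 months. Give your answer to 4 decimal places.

0.4640

Propagate the distribution vector 4 months from Flat.
After 0 months: (1.0000, 0.0000, 0.0000)
After 1 month: (0.3000, 0.5000, 0.2000)
After 2 months: (0.2400, 0.4900, 0.2700)
After 3 months: (0.2560, 0.4680, 0.2760)
After 4 months: (0.2616, 0.4640, 0.2744)
P(in Bull after 4 months) = 0.4640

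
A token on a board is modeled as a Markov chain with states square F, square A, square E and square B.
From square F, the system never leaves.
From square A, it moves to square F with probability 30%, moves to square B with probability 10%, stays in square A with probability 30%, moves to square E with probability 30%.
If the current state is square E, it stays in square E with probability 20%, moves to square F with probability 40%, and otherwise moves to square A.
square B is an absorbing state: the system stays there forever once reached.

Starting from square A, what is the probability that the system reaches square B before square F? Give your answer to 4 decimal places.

0.1818

Let h(s) be the probability of absorption at square B starting from transient state s. Then h(square B) = 1 and h(square F) = 0. By first-step analysis:
h(square A) = 0.3·0 + 0.3·h(square A) + 0.3·h(square E) + 0.1·1
h(square E) = 0.4·0 + 0.4·h(square A) + 0.2·h(square E)
Solving: h(square A) = 0.1818, h(square E) = 0.0909.
Starting from square A, the probability is 0.1818.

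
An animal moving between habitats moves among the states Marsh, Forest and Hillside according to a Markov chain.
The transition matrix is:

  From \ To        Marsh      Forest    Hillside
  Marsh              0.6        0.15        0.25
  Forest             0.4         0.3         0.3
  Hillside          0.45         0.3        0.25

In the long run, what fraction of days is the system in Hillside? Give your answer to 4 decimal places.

Let the stationary distribution be π with π = πP and π_1 + π_2 + π_3 = 1.
π_1 = 0.6·π_1 + 0.4·π_2 + 0.45·π_3
π_2 = 0.15·π_1 + 0.3·π_2 + 0.3·π_3
Solving with the normalization constraint gives π = (0.5163, 0.2226, 0.2611).
So the stationary probability of Hillside is 0.2611.

0.2611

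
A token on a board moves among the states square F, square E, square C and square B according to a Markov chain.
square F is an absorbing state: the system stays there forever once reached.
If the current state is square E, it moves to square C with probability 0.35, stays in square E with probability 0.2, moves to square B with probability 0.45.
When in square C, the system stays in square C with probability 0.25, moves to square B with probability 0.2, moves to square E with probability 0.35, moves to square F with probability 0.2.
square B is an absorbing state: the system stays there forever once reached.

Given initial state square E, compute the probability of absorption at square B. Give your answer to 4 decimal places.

0.8534

Let h(s) be the probability of absorption at square B starting from transient state s. Then h(square B) = 1 and h(square F) = 0. By first-step analysis:
h(square E) = 0.2·h(square E) + 0.35·h(square C) + 0.45·1
h(square C) = 0.2·0 + 0.35·h(square E) + 0.25·h(square C) + 0.2·1
Solving: h(square E) = 0.8534, h(square C) = 0.6649.
Starting from square E, the probability is 0.8534.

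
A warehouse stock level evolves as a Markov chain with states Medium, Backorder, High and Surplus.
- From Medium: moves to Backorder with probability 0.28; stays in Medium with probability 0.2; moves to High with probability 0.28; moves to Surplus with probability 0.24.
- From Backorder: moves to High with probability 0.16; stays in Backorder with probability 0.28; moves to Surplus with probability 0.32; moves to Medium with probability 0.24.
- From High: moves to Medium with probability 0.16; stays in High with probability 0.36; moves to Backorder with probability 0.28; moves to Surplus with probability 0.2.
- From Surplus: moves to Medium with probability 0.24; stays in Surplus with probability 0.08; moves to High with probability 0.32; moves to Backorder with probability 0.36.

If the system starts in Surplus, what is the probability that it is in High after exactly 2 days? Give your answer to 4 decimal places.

Propagate the distribution vector 2 days from Surplus.
After 0 days: (0.0000, 0.0000, 0.0000, 1.0000)
After 1 day: (0.2400, 0.3600, 0.3200, 0.0800)
After 2 days: (0.2048, 0.2864, 0.2656, 0.2432)
P(in High after 2 days) = 0.2656

0.2656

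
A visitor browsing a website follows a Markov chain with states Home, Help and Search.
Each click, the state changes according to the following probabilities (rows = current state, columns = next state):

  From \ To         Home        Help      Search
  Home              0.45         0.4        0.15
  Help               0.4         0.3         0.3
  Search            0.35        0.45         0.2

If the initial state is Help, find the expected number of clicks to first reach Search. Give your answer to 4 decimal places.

4.2222

Let t(s) be the expected number of clicks to first reach Search from state s, with t(Search) = 0. Conditioning on the first click:
t(Home) = 1 + 0.45·t(Home) + 0.4·t(Help)
t(Help) = 1 + 0.4·t(Home) + 0.3·t(Help)
Solving: t(Home) = 4.8889, t(Help) = 4.2222.
Expected clicks from Help to Search: 4.2222.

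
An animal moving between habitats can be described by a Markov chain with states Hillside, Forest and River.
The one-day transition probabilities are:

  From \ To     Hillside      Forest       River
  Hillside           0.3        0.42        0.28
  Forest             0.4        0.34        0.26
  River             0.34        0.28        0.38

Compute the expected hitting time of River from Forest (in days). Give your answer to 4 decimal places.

3.7415

Let t(s) be the expected number of days to first reach River from state s, with t(River) = 0. Conditioning on the first day:
t(Hillside) = 1 + 0.3·t(Hillside) + 0.42·t(Forest)
t(Forest) = 1 + 0.4·t(Hillside) + 0.34·t(Forest)
Solving: t(Hillside) = 3.6735, t(Forest) = 3.7415.
Expected days from Forest to River: 3.7415.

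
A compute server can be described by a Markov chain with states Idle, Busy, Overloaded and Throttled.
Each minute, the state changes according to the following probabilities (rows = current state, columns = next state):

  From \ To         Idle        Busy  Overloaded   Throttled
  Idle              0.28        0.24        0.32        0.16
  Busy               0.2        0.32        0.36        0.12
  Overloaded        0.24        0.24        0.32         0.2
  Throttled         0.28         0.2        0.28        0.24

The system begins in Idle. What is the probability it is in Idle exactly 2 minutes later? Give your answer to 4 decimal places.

0.2480

Propagate the distribution vector 2 minutes from Idle.
After 0 minutes: (1.0000, 0.0000, 0.0000, 0.0000)
After 1 minute: (0.2800, 0.2400, 0.3200, 0.1600)
After 2 minutes: (0.2480, 0.2528, 0.3232, 0.1760)
P(in Idle after 2 minutes) = 0.2480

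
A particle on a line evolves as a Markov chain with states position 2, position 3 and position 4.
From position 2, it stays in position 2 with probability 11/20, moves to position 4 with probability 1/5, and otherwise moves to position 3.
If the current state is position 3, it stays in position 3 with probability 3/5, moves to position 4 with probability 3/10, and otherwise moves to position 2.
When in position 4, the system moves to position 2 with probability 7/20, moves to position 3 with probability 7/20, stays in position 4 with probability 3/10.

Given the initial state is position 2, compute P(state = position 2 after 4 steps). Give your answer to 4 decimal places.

Propagate the distribution vector 4 steps from position 2.
After 0 steps: (1.0000, 0.0000, 0.0000)
After 1 step: (0.5500, 0.2500, 0.2000)
After 2 steps: (0.3975, 0.3575, 0.2450)
After 3 steps: (0.3401, 0.3996, 0.2603)
After 4 steps: (0.3181, 0.4159, 0.2660)
P(in position 2 after 4 steps) = 0.3181

0.3181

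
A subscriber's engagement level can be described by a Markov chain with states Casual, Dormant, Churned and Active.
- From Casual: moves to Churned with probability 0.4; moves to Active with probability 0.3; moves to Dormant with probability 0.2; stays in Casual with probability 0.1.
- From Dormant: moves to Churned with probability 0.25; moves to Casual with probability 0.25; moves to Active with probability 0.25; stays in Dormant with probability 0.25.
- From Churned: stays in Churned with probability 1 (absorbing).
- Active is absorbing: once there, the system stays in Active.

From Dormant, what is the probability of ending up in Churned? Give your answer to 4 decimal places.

0.5200

Let h(s) be the probability of absorption at Churned starting from transient state s. Then h(Churned) = 1 and h(Active) = 0. By first-step analysis:
h(Casual) = 0.1·h(Casual) + 0.2·h(Dormant) + 0.4·1 + 0.3·0
h(Dormant) = 0.25·h(Casual) + 0.25·h(Dormant) + 0.25·1 + 0.25·0
Solving: h(Casual) = 0.5600, h(Dormant) = 0.5200.
Starting from Dormant, the probability is 0.5200.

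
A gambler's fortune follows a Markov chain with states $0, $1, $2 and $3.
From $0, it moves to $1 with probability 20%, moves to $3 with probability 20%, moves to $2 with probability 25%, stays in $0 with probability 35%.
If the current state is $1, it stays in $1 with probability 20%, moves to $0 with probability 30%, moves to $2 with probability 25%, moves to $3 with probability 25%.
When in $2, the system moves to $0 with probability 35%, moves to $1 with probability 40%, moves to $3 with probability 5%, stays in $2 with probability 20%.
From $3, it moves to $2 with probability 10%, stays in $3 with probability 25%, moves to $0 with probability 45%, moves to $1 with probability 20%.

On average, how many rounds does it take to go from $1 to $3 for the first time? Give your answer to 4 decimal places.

5.3774

Let t(s) be the expected number of rounds to first reach $3 from state s, with t($3) = 0. Conditioning on the first round:
t($0) = 1 + 0.35·t($0) + 0.2·t($1) + 0.25·t($2)
t($1) = 1 + 0.3·t($0) + 0.2·t($1) + 0.25·t($2)
t($2) = 1 + 0.35·t($0) + 0.4·t($1) + 0.2·t($2)
Solving: t($0) = 5.6604, t($1) = 5.3774, t($2) = 6.4151.
Expected rounds from $1 to $3: 5.3774.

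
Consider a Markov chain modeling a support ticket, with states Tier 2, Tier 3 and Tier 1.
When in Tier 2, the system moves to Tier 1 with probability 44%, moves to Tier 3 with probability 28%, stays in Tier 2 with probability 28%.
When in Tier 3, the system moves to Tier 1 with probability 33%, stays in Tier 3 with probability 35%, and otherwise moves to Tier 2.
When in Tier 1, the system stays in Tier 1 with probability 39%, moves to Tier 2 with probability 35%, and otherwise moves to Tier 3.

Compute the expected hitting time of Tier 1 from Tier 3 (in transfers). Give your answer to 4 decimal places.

2.7484

Let t(s) be the expected number of transfers to first reach Tier 1 from state s, with t(Tier 1) = 0. Conditioning on the first transfer:
t(Tier 2) = 1 + 0.28·t(Tier 2) + 0.28·t(Tier 3)
t(Tier 3) = 1 + 0.32·t(Tier 2) + 0.35·t(Tier 3)
Solving: t(Tier 2) = 2.4577, t(Tier 3) = 2.7484.
Expected transfers from Tier 3 to Tier 1: 2.7484.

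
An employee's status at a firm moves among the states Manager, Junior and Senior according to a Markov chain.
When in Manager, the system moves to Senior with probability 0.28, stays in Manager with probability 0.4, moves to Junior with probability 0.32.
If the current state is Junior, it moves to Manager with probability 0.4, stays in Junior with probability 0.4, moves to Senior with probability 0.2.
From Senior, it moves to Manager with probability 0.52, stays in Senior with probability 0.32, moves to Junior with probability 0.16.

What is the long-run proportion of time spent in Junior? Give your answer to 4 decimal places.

0.3015

Let the stationary distribution be π with π = πP and π_1 + π_2 + π_3 = 1.
π_1 = 0.4·π_1 + 0.4·π_2 + 0.52·π_3
π_2 = 0.32·π_1 + 0.4·π_2 + 0.16·π_3
Solving with the normalization constraint gives π = (0.4320, 0.3015, 0.2665).
So the stationary probability of Junior is 0.3015.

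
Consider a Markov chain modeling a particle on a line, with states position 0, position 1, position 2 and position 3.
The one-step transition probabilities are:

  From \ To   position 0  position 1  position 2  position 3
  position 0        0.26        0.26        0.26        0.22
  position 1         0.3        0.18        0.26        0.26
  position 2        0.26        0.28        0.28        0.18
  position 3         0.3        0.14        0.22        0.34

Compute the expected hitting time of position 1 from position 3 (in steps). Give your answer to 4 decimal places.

4.8098

Let t(s) be the expected number of steps to first reach position 1 from state s, with t(position 1) = 0. Conditioning on the first step:
t(position 0) = 1 + 0.26·t(position 0) + 0.26·t(position 2) + 0.22·t(position 3)
t(position 2) = 1 + 0.26·t(position 0) + 0.28·t(position 2) + 0.18·t(position 3)
t(position 3) = 1 + 0.3·t(position 0) + 0.22·t(position 2) + 0.34·t(position 3)
Solving: t(position 0) = 4.2282, t(position 2) = 4.1182, t(position 3) = 4.8098.
Expected steps from position 3 to position 1: 4.8098.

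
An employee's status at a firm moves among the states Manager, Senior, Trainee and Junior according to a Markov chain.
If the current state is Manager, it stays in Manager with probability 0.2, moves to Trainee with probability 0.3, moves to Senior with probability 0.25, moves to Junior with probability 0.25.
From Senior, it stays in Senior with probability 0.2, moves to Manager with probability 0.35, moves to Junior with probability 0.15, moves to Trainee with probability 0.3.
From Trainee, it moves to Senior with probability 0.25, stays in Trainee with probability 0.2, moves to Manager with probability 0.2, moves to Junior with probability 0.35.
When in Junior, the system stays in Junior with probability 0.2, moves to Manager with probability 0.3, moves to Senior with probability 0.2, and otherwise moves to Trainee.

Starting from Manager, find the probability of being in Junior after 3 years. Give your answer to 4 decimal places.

Propagate the distribution vector 3 years from Manager.
After 0 years: (1.0000, 0.0000, 0.0000, 0.0000)
After 1 year: (0.2000, 0.2500, 0.3000, 0.2500)
After 2 years: (0.2625, 0.2250, 0.2700, 0.2425)
After 3 years: (0.2580, 0.2266, 0.2730, 0.2424)
P(in Junior after 3 years) = 0.2424

0.2424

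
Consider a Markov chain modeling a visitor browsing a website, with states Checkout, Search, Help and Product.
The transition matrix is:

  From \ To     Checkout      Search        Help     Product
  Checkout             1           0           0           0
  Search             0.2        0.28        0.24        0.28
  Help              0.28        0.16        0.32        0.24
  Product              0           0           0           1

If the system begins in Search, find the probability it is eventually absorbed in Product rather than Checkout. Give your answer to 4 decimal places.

0.5496

Let h(s) be the probability of absorption at Product starting from transient state s. Then h(Product) = 1 and h(Checkout) = 0. By first-step analysis:
h(Search) = 0.2·0 + 0.28·h(Search) + 0.24·h(Help) + 0.28·1
h(Help) = 0.28·0 + 0.16·h(Search) + 0.32·h(Help) + 0.24·1
Solving: h(Search) = 0.5496, h(Help) = 0.4823.
Starting from Search, the probability is 0.5496.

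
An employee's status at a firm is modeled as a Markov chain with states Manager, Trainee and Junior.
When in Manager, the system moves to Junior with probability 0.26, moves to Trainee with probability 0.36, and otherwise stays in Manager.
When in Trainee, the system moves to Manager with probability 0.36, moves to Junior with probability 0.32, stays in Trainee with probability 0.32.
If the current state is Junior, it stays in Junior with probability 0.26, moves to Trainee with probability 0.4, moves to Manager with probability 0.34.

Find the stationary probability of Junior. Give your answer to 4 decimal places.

0.2814

Let the stationary distribution be π with π = πP and π_1 + π_2 + π_3 = 1.
π_1 = 0.38·π_1 + 0.36·π_2 + 0.34·π_3
π_2 = 0.36·π_1 + 0.32·π_2 + 0.4·π_3
Solving with the normalization constraint gives π = (0.3616, 0.3570, 0.2814).
So the stationary probability of Junior is 0.2814.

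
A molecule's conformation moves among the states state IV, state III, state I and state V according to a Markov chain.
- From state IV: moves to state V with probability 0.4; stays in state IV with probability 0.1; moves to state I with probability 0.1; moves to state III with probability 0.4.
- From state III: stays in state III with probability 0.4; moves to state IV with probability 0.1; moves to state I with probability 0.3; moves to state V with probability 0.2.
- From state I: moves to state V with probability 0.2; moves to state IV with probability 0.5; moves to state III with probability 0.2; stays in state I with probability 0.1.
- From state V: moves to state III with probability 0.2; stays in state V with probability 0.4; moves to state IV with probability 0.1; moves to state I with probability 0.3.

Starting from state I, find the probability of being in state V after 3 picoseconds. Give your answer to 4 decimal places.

0.2960

Propagate the distribution vector 3 picoseconds from state I.
After 0 picoseconds: (0.0000, 0.0000, 1.0000, 0.0000)
After 1 picosecond: (0.5000, 0.2000, 0.1000, 0.2000)
After 2 picoseconds: (0.1400, 0.3400, 0.1800, 0.3400)
After 3 picoseconds: (0.1720, 0.2960, 0.2360, 0.2960)
P(in state V after 3 picoseconds) = 0.2960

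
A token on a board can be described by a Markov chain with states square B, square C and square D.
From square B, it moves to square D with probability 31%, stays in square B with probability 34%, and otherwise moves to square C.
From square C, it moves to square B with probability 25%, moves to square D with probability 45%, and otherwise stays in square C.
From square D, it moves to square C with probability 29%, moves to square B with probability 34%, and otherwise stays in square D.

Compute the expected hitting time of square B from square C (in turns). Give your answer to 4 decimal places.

3.4783

Let t(s) be the expected number of turns to first reach square B from state s, with t(square B) = 0. Conditioning on the first turn:
t(square C) = 1 + 0.3·t(square C) + 0.45·t(square D)
t(square D) = 1 + 0.29·t(square C) + 0.37·t(square D)
Solving: t(square C) = 3.4783, t(square D) = 3.1884.
Expected turns from square C to square B: 3.4783.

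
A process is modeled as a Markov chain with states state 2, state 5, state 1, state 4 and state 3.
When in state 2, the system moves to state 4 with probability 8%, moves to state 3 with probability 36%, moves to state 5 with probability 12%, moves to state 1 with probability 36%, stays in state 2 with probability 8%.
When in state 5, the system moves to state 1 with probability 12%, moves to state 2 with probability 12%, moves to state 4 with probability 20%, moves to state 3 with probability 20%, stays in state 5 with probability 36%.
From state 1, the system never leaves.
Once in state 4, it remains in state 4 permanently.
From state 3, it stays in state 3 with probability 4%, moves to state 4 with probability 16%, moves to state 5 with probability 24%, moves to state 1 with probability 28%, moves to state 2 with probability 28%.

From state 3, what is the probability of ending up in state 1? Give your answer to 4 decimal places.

Let h(s) be the probability of absorption at state 1 starting from transient state s. Then h(state 1) = 1 and h(state 4) = 0. By first-step analysis:
h(state 2) = 0.08·h(state 2) + 0.12·h(state 5) + 0.36·1 + 0.08·0 + 0.36·h(state 3)
h(state 5) = 0.12·h(state 2) + 0.36·h(state 5) + 0.12·1 + 0.2·0 + 0.2·h(state 3)
h(state 3) = 0.28·h(state 2) + 0.24·h(state 5) + 0.28·1 + 0.16·0 + 0.04·h(state 3)
Solving: h(state 2) = 0.7032, h(state 5) = 0.5148, h(state 3) = 0.6255.
Starting from state 3, the probability is 0.6255.

0.6255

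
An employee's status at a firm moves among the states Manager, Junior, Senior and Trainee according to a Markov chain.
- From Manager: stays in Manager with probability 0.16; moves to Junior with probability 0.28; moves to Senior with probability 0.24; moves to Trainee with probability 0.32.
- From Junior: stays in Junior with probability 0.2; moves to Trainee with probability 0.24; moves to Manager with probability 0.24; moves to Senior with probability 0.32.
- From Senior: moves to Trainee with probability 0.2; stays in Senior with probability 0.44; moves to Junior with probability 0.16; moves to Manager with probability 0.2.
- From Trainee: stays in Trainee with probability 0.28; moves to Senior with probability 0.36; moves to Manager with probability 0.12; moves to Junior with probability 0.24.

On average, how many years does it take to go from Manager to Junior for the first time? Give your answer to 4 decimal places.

Let t(s) be the expected number of years to first reach Junior from state s, with t(Junior) = 0. Conditioning on the first year:
t(Manager) = 1 + 0.16·t(Manager) + 0.24·t(Senior) + 0.32·t(Trainee)
t(Senior) = 1 + 0.2·t(Manager) + 0.44·t(Senior) + 0.2·t(Trainee)
t(Trainee) = 1 + 0.12·t(Manager) + 0.36·t(Senior) + 0.28·t(Trainee)
Solving: t(Manager) = 4.3777, t(Senior) = 4.9983, t(Trainee) = 4.6177.
Expected years from Manager to Junior: 4.3777.

4.3777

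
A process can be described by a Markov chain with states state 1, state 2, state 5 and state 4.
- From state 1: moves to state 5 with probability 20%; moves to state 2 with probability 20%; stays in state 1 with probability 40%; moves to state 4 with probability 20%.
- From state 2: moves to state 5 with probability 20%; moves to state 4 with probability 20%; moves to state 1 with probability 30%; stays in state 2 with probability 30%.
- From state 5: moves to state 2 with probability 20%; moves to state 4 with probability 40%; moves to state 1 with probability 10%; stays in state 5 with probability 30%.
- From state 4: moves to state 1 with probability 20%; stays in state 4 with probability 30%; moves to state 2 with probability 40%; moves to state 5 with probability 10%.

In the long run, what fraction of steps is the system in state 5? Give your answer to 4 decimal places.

0.1928

Let the stationary distribution be π with π = πP and π_1 + π_2 + π_3 + π_4 = 1.
π_1 = 0.4·π_1 + 0.3·π_2 + 0.1·π_3 + 0.2·π_4
π_2 = 0.2·π_1 + 0.3·π_2 + 0.2·π_3 + 0.4·π_4
π_3 = 0.2·π_1 + 0.2·π_2 + 0.3·π_3 + 0.1·π_4
Solving with the normalization constraint gives π = (0.2610, 0.2811, 0.1928, 0.2651).
So the stationary probability of state 5 is 0.1928.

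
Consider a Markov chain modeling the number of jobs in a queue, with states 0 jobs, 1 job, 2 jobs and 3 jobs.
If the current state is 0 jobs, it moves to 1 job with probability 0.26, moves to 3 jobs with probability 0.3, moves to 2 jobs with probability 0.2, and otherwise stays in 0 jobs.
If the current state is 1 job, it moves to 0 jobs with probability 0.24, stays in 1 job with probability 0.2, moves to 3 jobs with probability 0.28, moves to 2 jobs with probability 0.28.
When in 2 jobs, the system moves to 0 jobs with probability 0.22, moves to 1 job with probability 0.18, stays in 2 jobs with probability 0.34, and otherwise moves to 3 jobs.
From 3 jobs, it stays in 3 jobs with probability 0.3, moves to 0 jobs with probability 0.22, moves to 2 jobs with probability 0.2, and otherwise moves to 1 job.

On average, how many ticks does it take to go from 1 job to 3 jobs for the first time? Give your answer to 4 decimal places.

Let t(s) be the expected number of ticks to first reach 3 jobs from state s, with t(3 jobs) = 0. Conditioning on the first tick:
t(0 jobs) = 1 + 0.24·t(0 jobs) + 0.26·t(1 job) + 0.2·t(2 jobs)
t(1 job) = 1 + 0.24·t(0 jobs) + 0.2·t(1 job) + 0.28·t(2 jobs)
t(2 jobs) = 1 + 0.22·t(0 jobs) + 0.18·t(1 job) + 0.34·t(2 jobs)
Solving: t(0 jobs) = 3.5047, t(1 job) = 3.5826, t(2 jobs) = 3.6604.
Expected ticks from 1 job to 3 jobs: 3.5826.

3.5826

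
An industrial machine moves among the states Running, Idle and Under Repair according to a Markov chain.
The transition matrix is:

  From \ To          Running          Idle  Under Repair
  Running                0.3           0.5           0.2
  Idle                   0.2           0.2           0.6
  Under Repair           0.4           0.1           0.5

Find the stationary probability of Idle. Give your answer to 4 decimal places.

Let the stationary distribution be π with π = πP and π_1 + π_2 + π_3 = 1.
π_1 = 0.3·π_1 + 0.2·π_2 + 0.4·π_3
π_2 = 0.5·π_1 + 0.2·π_2 + 0.1·π_3
Solving with the normalization constraint gives π = (0.3178, 0.2523, 0.4299).
So the stationary probability of Idle is 0.2523.

0.2523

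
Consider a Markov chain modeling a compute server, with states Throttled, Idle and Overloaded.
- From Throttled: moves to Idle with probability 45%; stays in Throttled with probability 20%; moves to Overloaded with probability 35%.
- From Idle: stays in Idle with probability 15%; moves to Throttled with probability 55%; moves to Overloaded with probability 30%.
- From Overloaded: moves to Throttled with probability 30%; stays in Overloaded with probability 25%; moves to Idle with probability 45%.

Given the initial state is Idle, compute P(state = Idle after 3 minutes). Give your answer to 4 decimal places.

0.3285

Propagate the distribution vector 3 minutes from Idle.
After 0 minutes: (0.0000, 1.0000, 0.0000)
After 1 minute: (0.5500, 0.1500, 0.3000)
After 2 minutes: (0.2825, 0.4050, 0.3125)
After 3 minutes: (0.3730, 0.3285, 0.2985)
P(in Idle after 3 minutes) = 0.3285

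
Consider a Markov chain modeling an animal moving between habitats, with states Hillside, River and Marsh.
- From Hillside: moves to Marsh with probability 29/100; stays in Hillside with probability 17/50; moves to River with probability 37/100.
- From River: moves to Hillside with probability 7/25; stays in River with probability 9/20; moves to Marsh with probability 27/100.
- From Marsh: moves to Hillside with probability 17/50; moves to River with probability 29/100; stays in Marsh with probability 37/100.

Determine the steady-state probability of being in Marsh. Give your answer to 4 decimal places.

Let the stationary distribution be π with π = πP and π_1 + π_2 + π_3 = 1.
π_1 = 0.34·π_1 + 0.28·π_2 + 0.34·π_3
π_2 = 0.37·π_1 + 0.45·π_2 + 0.29·π_3
Solving with the normalization constraint gives π = (0.3175, 0.3755, 0.3071).
So the stationary probability of Marsh is 0.3071.

0.3071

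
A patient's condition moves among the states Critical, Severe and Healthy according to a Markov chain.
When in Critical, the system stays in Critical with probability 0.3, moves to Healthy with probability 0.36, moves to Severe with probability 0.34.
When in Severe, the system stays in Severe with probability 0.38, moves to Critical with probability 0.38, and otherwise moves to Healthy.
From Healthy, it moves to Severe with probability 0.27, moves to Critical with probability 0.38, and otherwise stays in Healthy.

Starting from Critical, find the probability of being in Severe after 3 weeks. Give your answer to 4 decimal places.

0.3310

Propagate the distribution vector 3 weeks from Critical.
After 0 weeks: (1.0000, 0.0000, 0.0000)
After 1 week: (0.3000, 0.3400, 0.3600)
After 2 weeks: (0.3560, 0.3284, 0.3156)
After 3 weeks: (0.3515, 0.3310, 0.3174)
P(in Severe after 3 weeks) = 0.3310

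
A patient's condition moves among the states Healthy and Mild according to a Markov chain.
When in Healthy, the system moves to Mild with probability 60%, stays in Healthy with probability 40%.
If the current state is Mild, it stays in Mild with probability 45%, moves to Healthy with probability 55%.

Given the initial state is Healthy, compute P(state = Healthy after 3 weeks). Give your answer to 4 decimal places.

Propagate the distribution vector 3 weeks from Healthy.
After 0 weeks: (1.0000, 0.0000)
After 1 week: (0.4000, 0.6000)
After 2 weeks: (0.4900, 0.5100)
After 3 weeks: (0.4765, 0.5235)
P(in Healthy after 3 weeks) = 0.4765

0.4765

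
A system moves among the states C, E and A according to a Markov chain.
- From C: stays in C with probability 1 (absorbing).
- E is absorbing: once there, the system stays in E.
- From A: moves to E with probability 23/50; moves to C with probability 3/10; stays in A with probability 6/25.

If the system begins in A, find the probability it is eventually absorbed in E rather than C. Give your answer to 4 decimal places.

0.6053

Let h(s) be the probability of absorption at E starting from transient state s. Then h(E) = 1 and h(C) = 0. By first-step analysis:
h(A) = 0.3·0 + 0.46·1 + 0.24·h(A)
Solving: h(A) = 0.6053.
Starting from A, the probability is 0.6053.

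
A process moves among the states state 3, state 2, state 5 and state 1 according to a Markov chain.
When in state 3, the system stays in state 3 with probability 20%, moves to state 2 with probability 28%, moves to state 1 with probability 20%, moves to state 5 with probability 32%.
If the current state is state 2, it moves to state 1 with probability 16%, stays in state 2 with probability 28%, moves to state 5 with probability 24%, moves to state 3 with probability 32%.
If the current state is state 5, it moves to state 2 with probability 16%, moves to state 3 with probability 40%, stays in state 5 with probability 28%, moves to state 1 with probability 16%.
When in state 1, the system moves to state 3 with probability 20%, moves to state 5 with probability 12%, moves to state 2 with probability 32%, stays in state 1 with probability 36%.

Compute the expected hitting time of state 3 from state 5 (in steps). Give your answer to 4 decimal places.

2.9193

Let t(s) be the expected number of steps to first reach state 3 from state s, with t(state 3) = 0. Conditioning on the first step:
t(state 2) = 1 + 0.28·t(state 2) + 0.24·t(state 5) + 0.16·t(state 1)
t(state 5) = 1 + 0.16·t(state 2) + 0.28·t(state 5) + 0.16·t(state 1)
t(state 1) = 1 + 0.32·t(state 2) + 0.12·t(state 5) + 0.36·t(state 1)
Solving: t(state 2) = 3.1847, t(state 5) = 2.9193, t(state 1) = 3.7022.
Expected steps from state 5 to state 3: 2.9193.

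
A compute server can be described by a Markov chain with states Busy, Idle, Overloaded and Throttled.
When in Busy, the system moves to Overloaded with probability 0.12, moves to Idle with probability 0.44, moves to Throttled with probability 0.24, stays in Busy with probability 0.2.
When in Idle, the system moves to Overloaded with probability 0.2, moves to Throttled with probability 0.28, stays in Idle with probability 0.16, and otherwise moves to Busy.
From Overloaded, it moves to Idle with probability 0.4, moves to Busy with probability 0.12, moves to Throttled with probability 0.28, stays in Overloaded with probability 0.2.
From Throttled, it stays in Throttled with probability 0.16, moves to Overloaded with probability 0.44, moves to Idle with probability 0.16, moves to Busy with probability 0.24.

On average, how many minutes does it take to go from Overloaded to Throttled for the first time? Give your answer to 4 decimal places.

Let t(s) be the expected number of minutes to first reach Throttled from state s, with t(Throttled) = 0. Conditioning on the first minute:
t(Busy) = 1 + 0.2·t(Busy) + 0.44·t(Idle) + 0.12·t(Overloaded)
t(Idle) = 1 + 0.36·t(Busy) + 0.16·t(Idle) + 0.2·t(Overloaded)
t(Overloaded) = 1 + 0.12·t(Busy) + 0.4·t(Idle) + 0.2·t(Overloaded)
Solving: t(Busy) = 3.8470, t(Idle) = 3.7166, t(Overloaded) = 3.6854.
Expected minutes from Overloaded to Throttled: 3.6854.

3.6854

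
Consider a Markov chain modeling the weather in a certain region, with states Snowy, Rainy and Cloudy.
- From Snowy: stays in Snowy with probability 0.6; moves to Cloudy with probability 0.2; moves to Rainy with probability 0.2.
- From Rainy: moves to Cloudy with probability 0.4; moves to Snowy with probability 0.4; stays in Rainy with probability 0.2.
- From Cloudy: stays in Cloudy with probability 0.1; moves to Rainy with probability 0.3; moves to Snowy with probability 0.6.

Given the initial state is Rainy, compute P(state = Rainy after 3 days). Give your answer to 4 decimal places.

0.2200

Propagate the distribution vector 3 days from Rainy.
After 0 days: (0.0000, 1.0000, 0.0000)
After 1 day: (0.4000, 0.2000, 0.4000)
After 2 days: (0.5600, 0.2400, 0.2000)
After 3 days: (0.5520, 0.2200, 0.2280)
P(in Rainy after 3 days) = 0.2200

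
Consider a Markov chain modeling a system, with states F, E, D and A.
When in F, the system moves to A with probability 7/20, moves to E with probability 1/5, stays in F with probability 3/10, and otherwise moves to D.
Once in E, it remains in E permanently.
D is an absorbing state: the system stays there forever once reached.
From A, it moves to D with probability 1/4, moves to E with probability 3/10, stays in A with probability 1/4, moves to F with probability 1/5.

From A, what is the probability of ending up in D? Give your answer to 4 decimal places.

Let h(s) be the probability of absorption at D starting from transient state s. Then h(D) = 1 and h(E) = 0. By first-step analysis:
h(F) = 0.3·h(F) + 0.2·0 + 0.15·1 + 0.35·h(A)
h(A) = 0.2·h(F) + 0.3·0 + 0.25·1 + 0.25·h(A)
Solving: h(F) = 0.4396, h(A) = 0.4505.
Starting from A, the probability is 0.4505.

0.4505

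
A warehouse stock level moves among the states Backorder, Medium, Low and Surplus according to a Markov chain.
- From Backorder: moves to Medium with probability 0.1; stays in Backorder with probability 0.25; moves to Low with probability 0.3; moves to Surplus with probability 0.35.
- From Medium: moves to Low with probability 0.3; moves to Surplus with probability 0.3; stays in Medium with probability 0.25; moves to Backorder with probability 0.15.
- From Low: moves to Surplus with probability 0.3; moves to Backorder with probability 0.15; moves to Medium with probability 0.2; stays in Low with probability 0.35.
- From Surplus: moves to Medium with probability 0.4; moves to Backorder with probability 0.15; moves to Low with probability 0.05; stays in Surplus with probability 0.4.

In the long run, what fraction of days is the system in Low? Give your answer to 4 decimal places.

Let the stationary distribution be π with π = πP and π_1 + π_2 + π_3 + π_4 = 1.
π_1 = 0.25·π_1 + 0.15·π_2 + 0.15·π_3 + 0.15·π_4
π_2 = 0.1·π_1 + 0.25·π_2 + 0.2·π_3 + 0.4·π_4
π_3 = 0.3·π_1 + 0.3·π_2 + 0.35·π_3 + 0.05·π_4
Solving with the normalization constraint gives π = (0.1667, 0.2651, 0.2256, 0.3426).
So the stationary probability of Low is 0.2256.

0.2256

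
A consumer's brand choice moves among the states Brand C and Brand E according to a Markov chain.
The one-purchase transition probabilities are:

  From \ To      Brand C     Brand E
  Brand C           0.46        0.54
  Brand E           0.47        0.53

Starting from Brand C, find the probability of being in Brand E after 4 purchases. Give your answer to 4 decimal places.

0.5347

Propagate the distribution vector 4 purchases from Brand C.
After 0 purchases: (1.0000, 0.0000)
After 1 purchase: (0.4600, 0.5400)
After 2 purchases: (0.4654, 0.5346)
After 3 purchases: (0.4653, 0.5347)
After 4 purchases: (0.4653, 0.5347)
P(in Brand E after 4 purchases) = 0.5347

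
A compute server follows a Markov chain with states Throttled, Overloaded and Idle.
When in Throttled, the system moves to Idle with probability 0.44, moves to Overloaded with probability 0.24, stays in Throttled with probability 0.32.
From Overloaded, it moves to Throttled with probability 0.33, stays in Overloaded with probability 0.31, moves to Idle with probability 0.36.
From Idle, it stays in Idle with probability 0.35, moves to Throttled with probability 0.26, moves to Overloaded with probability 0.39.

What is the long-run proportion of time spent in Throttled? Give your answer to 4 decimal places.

Let the stationary distribution be π with π = πP and π_1 + π_2 + π_3 = 1.
π_1 = 0.32·π_1 + 0.33·π_2 + 0.26·π_3
π_2 = 0.24·π_1 + 0.31·π_2 + 0.39·π_3
Solving with the normalization constraint gives π = (0.3004, 0.3194, 0.3802).
So the stationary probability of Throttled is 0.3004.

0.3004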